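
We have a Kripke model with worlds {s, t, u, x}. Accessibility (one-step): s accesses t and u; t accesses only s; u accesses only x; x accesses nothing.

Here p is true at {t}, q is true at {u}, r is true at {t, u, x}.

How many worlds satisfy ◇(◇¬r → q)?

3

s: successors {t, u}; ◇¬r → q there: t:F, u:T. ✓
t: successors {s}; ◇¬r → q there: s:T. ✓
u: successors {x}; ◇¬r → q there: x:T. ✓
x: no successors, so ◇(◇¬r → q) fails. ✗
Satisfying worlds: {s, t, u}.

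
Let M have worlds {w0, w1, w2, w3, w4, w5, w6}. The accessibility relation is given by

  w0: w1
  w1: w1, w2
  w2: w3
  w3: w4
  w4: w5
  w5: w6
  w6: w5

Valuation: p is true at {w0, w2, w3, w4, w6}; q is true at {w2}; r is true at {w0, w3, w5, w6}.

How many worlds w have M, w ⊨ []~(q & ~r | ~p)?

3

w0: successors {w1}; ~(q & ~r | ~p) there: w1:F. ✗
w1: successors {w1, w2}; ~(q & ~r | ~p) there: w1:F, w2:F. ✗
w2: successors {w3}; ~(q & ~r | ~p) there: w3:T. ✓
w3: successors {w4}; ~(q & ~r | ~p) there: w4:T. ✓
w4: successors {w5}; ~(q & ~r | ~p) there: w5:F. ✗
w5: successors {w6}; ~(q & ~r | ~p) there: w6:T. ✓
w6: successors {w5}; ~(q & ~r | ~p) there: w5:F. ✗
Satisfying worlds: {w2, w3, w5}.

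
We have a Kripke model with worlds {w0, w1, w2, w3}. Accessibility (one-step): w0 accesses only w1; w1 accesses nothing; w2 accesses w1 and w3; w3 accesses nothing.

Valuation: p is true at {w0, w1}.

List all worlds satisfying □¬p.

{w1, w3}

w0: successors {w1}; ¬p there: w1:F. ✗
w1: no successors, so □¬p holds vacuously. ✓
w2: successors {w1, w3}; ¬p there: w1:F, w3:T. ✗
w3: no successors, so □¬p holds vacuously. ✓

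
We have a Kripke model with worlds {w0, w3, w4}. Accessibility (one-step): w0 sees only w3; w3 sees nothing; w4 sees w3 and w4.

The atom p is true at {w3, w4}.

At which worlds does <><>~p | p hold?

w0: <><>~p is F, p is F. ✗
w3: <><>~p is F, p is T. ✓
w4: <><>~p is F, p is T. ✓

{w3, w4}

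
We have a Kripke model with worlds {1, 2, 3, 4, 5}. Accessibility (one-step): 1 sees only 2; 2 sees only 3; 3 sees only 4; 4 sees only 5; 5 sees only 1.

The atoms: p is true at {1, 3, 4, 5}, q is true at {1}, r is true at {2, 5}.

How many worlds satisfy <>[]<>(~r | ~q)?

5

1: successors {2}; []<>(~r | ~q) there: 2:T. ✓
2: successors {3}; []<>(~r | ~q) there: 3:T. ✓
3: successors {4}; []<>(~r | ~q) there: 4:T. ✓
4: successors {5}; []<>(~r | ~q) there: 5:T. ✓
5: successors {1}; []<>(~r | ~q) there: 1:T. ✓
Satisfying worlds: {1, 2, 3, 4, 5}.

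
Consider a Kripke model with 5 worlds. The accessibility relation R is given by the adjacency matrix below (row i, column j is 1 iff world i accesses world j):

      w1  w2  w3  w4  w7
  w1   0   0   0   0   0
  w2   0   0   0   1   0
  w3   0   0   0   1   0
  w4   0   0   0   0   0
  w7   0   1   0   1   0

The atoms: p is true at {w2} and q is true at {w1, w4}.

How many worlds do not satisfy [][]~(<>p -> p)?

w1: no successors, so [][]~(<>p -> p) holds vacuously. ✓
w2: successors {w4}; []~(<>p -> p) there: w4:T. ✓
w3: successors {w4}; []~(<>p -> p) there: w4:T. ✓
w4: no successors, so [][]~(<>p -> p) holds vacuously. ✓
w7: successors {w2, w4}; []~(<>p -> p) there: w2:F, w4:T. ✗
Satisfying worlds: {w1, w2, w3, w4}.
So [][]~(<>p -> p) fails at the other 1 world.

1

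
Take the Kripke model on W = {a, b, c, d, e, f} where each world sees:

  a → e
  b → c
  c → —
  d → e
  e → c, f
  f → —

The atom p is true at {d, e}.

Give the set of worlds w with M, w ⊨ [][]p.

a: successors {e}; []p there: e:F. ✗
b: successors {c}; []p there: c:T. ✓
c: no successors, so [][]p holds vacuously. ✓
d: successors {e}; []p there: e:F. ✗
e: successors {c, f}; []p there: c:T, f:T. ✓
f: no successors, so [][]p holds vacuously. ✓

{b, c, e, f}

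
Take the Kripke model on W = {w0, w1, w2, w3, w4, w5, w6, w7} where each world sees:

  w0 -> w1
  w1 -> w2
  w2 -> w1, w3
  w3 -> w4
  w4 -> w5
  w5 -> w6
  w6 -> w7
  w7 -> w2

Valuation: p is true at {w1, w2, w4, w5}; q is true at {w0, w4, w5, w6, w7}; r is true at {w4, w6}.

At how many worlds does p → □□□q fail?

w0: p is F, □□□q is F. ✓
w1: p is T, □□□q is F. ✗
w2: p is T, □□□q is F. ✗
w3: p is F, □□□q is T. ✓
w4: p is T, □□□q is T. ✓
w5: p is T, □□□q is F. ✗
w6: p is F, □□□q is F. ✓
w7: p is F, □□□q is F. ✓
Satisfying worlds: {w0, w3, w4, w6, w7}.
So p → □□□q fails at the other 3 worlds.

3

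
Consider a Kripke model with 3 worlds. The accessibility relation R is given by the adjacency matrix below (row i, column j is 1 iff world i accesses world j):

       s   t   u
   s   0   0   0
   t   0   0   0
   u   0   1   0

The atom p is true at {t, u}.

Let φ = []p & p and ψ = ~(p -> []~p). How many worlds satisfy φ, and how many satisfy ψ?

2 and 1

For []p & p:
s: []p is T, p is F. ✗
t: []p is T, p is T. ✓
u: []p is T, p is T. ✓
— 2 worlds.
For ~(p -> []~p):
s: p -> []~p is T. ✗
t: p -> []~p is T. ✗
u: p -> []~p is F. ✓
— 1 world.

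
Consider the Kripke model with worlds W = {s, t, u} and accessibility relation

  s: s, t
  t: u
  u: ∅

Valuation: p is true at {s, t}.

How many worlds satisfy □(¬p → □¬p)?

s: successors {s, t}; ¬p → □¬p there: s:T, t:T. ✓
t: successors {u}; ¬p → □¬p there: u:T. ✓
u: no successors, so □(¬p → □¬p) holds vacuously. ✓
Satisfying worlds: {s, t, u}.

3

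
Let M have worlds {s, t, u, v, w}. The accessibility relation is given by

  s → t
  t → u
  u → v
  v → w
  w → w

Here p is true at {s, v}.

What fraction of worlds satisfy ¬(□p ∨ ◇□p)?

3/5

s: □p ∨ ◇□p is F. ✓
t: □p ∨ ◇□p is T. ✗
u: □p ∨ ◇□p is T. ✗
v: □p ∨ ◇□p is F. ✓
w: □p ∨ ◇□p is F. ✓
That's 3 of 5 worlds, so 3/5.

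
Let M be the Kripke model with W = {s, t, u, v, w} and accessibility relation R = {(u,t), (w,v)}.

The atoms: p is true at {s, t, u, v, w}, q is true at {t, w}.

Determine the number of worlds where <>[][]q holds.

2

s: no successors, so <>[][]q fails. ✗
t: no successors, so <>[][]q fails. ✗
u: successors {t}; [][]q there: t:T. ✓
v: no successors, so <>[][]q fails. ✗
w: successors {v}; [][]q there: v:T. ✓
Satisfying worlds: {u, w}.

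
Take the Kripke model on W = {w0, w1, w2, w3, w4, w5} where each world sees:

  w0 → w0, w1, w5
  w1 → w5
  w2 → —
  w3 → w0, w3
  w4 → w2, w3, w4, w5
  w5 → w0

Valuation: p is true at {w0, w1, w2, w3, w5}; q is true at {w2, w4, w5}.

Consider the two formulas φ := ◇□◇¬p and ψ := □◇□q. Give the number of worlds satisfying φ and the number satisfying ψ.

For ◇□◇¬p:
w0: successors {w0, w1, w5}; □◇¬p there: w0:F, w1:F, w5:F. ✗
w1: successors {w5}; □◇¬p there: w5:F. ✗
w2: no successors, so ◇□◇¬p fails. ✗
w3: successors {w0, w3}; □◇¬p there: w0:F, w3:F. ✗
w4: successors {w2, w3, w4, w5}; □◇¬p there: w2:T, w3:F, w4:F, w5:F. ✓
w5: successors {w0}; □◇¬p there: w0:F. ✗
— 1 world.
For □◇□q:
w0: successors {w0, w1, w5}; ◇□q there: w0:T, w1:F, w5:F. ✗
w1: successors {w5}; ◇□q there: w5:F. ✗
w2: no successors, so □◇□q holds vacuously. ✓
w3: successors {w0, w3}; ◇□q there: w0:T, w3:F. ✗
w4: successors {w2, w3, w4, w5}; ◇□q there: w2:F, w3:F, w4:T, w5:F. ✗
w5: successors {w0}; ◇□q there: w0:T. ✓
— 2 worlds.

1 and 2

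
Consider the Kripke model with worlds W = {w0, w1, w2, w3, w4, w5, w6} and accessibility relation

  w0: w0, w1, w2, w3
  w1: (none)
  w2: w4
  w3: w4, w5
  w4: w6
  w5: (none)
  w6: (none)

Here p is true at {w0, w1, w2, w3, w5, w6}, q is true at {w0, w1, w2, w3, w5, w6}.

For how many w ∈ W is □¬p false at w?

w0: successors {w0, w1, w2, w3}; ¬p there: w0:F, w1:F, w2:F, w3:F. ✗
w1: no successors, so □¬p holds vacuously. ✓
w2: successors {w4}; ¬p there: w4:T. ✓
w3: successors {w4, w5}; ¬p there: w4:T, w5:F. ✗
w4: successors {w6}; ¬p there: w6:F. ✗
w5: no successors, so □¬p holds vacuously. ✓
w6: no successors, so □¬p holds vacuously. ✓
Satisfying worlds: {w1, w2, w5, w6}.
So □¬p fails at the other 3 worlds.

3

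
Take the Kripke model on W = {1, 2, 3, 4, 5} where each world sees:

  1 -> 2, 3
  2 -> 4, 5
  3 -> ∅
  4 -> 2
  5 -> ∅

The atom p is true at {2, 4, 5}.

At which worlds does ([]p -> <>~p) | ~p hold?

{1, 3}

1: []p -> <>~p is T, ~p is T. ✓
2: []p -> <>~p is F, ~p is F. ✗
3: []p -> <>~p is F, ~p is T. ✓
4: []p -> <>~p is F, ~p is F. ✗
5: []p -> <>~p is F, ~p is F. ✗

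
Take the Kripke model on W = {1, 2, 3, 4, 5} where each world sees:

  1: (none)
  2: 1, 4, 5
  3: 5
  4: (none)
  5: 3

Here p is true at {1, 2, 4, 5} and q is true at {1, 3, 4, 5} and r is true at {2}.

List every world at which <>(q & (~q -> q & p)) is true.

1: no successors, so <>(q & (~q -> q & p)) fails. ✗
2: successors {1, 4, 5}; q & (~q -> q & p) there: 1:T, 4:T, 5:T. ✓
3: successors {5}; q & (~q -> q & p) there: 5:T. ✓
4: no successors, so <>(q & (~q -> q & p)) fails. ✗
5: successors {3}; q & (~q -> q & p) there: 3:T. ✓

{2, 3, 5}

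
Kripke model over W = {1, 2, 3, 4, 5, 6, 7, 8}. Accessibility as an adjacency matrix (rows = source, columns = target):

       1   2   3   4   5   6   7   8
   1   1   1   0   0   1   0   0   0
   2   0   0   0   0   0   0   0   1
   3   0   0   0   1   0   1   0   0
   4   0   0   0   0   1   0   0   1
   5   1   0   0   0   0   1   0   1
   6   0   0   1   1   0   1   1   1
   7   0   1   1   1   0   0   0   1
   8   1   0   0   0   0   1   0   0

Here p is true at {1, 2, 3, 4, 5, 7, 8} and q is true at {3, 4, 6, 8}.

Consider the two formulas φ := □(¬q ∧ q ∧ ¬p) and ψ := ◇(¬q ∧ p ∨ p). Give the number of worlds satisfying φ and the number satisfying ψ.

For □(¬q ∧ q ∧ ¬p):
1: successors {1, 2, 5}; ¬q ∧ q ∧ ¬p there: 1:F, 2:F, 5:F. ✗
2: successors {8}; ¬q ∧ q ∧ ¬p there: 8:F. ✗
3: successors {4, 6}; ¬q ∧ q ∧ ¬p there: 4:F, 6:F. ✗
4: successors {5, 8}; ¬q ∧ q ∧ ¬p there: 5:F, 8:F. ✗
5: successors {1, 6, 8}; ¬q ∧ q ∧ ¬p there: 1:F, 6:F, 8:F. ✗
6: successors {3, 4, 6, 7, 8}; ¬q ∧ q ∧ ¬p there: 3:F, 4:F, 6:F, 7:F, 8:F. ✗
7: successors {2, 3, 4, 8}; ¬q ∧ q ∧ ¬p there: 2:F, 3:F, 4:F, 8:F. ✗
8: successors {1, 6}; ¬q ∧ q ∧ ¬p there: 1:F, 6:F. ✗
— 0 worlds.
For ◇(¬q ∧ p ∨ p):
1: successors {1, 2, 5}; ¬q ∧ p ∨ p there: 1:T, 2:T, 5:T. ✓
2: successors {8}; ¬q ∧ p ∨ p there: 8:T. ✓
3: successors {4, 6}; ¬q ∧ p ∨ p there: 4:T, 6:F. ✓
4: successors {5, 8}; ¬q ∧ p ∨ p there: 5:T, 8:T. ✓
5: successors {1, 6, 8}; ¬q ∧ p ∨ p there: 1:T, 6:F, 8:T. ✓
6: successors {3, 4, 6, 7, 8}; ¬q ∧ p ∨ p there: 3:T, 4:T, 6:F, 7:T, 8:T. ✓
7: successors {2, 3, 4, 8}; ¬q ∧ p ∨ p there: 2:T, 3:T, 4:T, 8:T. ✓
8: successors {1, 6}; ¬q ∧ p ∨ p there: 1:T, 6:F. ✓
— 8 worlds.

0 and 8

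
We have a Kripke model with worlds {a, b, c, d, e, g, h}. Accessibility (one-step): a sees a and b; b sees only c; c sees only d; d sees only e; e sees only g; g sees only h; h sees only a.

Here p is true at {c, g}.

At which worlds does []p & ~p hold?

a: []p is F, ~p is T. ✗
b: []p is T, ~p is T. ✓
c: []p is F, ~p is F. ✗
d: []p is F, ~p is T. ✗
e: []p is T, ~p is T. ✓
g: []p is F, ~p is F. ✗
h: []p is F, ~p is T. ✗

{b, e}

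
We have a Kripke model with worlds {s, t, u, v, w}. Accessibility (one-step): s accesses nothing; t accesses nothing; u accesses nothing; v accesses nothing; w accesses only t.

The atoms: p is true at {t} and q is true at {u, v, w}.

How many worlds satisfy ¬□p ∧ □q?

s: ¬□p is F, □q is T. ✗
t: ¬□p is F, □q is T. ✗
u: ¬□p is F, □q is T. ✗
v: ¬□p is F, □q is T. ✗
w: ¬□p is F, □q is F. ✗
Satisfying worlds: ∅.

0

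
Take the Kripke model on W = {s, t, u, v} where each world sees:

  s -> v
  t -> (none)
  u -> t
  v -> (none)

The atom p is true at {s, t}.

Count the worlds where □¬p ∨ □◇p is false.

s: □¬p is T, □◇p is F. ✓
t: □¬p is T, □◇p is T. ✓
u: □¬p is F, □◇p is F. ✗
v: □¬p is T, □◇p is T. ✓
Satisfying worlds: {s, t, v}.
So □¬p ∨ □◇p fails at the other 1 world.

1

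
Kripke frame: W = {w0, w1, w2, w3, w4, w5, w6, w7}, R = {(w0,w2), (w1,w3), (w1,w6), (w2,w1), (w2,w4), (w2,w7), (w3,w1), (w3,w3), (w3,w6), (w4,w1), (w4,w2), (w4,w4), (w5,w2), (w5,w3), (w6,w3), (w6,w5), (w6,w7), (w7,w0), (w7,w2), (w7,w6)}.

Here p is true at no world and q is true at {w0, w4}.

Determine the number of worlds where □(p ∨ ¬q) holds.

w0: successors {w2}; p ∨ ¬q there: w2:T. ✓
w1: successors {w3, w6}; p ∨ ¬q there: w3:T, w6:T. ✓
w2: successors {w1, w4, w7}; p ∨ ¬q there: w1:T, w4:F, w7:T. ✗
w3: successors {w1, w3, w6}; p ∨ ¬q there: w1:T, w3:T, w6:T. ✓
w4: successors {w1, w2, w4}; p ∨ ¬q there: w1:T, w2:T, w4:F. ✗
w5: successors {w2, w3}; p ∨ ¬q there: w2:T, w3:T. ✓
w6: successors {w3, w5, w7}; p ∨ ¬q there: w3:T, w5:T, w7:T. ✓
w7: successors {w0, w2, w6}; p ∨ ¬q there: w0:F, w2:T, w6:T. ✗
Satisfying worlds: {w0, w1, w3, w5, w6}.

5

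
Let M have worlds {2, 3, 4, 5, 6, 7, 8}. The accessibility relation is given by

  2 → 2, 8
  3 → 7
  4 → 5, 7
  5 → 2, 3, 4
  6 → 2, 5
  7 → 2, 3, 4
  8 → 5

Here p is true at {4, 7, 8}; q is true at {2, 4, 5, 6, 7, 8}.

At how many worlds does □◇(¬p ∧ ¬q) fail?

2: successors {2, 8}; ◇(¬p ∧ ¬q) there: 2:F, 8:F. ✗
3: successors {7}; ◇(¬p ∧ ¬q) there: 7:T. ✓
4: successors {5, 7}; ◇(¬p ∧ ¬q) there: 5:T, 7:T. ✓
5: successors {2, 3, 4}; ◇(¬p ∧ ¬q) there: 2:F, 3:F, 4:F. ✗
6: successors {2, 5}; ◇(¬p ∧ ¬q) there: 2:F, 5:T. ✗
7: successors {2, 3, 4}; ◇(¬p ∧ ¬q) there: 2:F, 3:F, 4:F. ✗
8: successors {5}; ◇(¬p ∧ ¬q) there: 5:T. ✓
Satisfying worlds: {3, 4, 8}.
So □◇(¬p ∧ ¬q) fails at the other 4 worlds.

4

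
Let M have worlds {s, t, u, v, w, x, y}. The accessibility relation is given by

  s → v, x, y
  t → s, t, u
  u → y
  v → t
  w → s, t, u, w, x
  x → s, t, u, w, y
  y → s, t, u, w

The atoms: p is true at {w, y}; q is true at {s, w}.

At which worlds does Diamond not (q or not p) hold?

{s, u, x}

s: successors {v, x, y}; not (q or not p) there: v:F, x:F, y:T. ✓
t: successors {s, t, u}; not (q or not p) there: s:F, t:F, u:F. ✗
u: successors {y}; not (q or not p) there: y:T. ✓
v: successors {t}; not (q or not p) there: t:F. ✗
w: successors {s, t, u, w, x}; not (q or not p) there: s:F, t:F, u:F, w:F, x:F. ✗
x: successors {s, t, u, w, y}; not (q or not p) there: s:F, t:F, u:F, w:F, y:T. ✓
y: successors {s, t, u, w}; not (q or not p) there: s:F, t:F, u:F, w:F. ✗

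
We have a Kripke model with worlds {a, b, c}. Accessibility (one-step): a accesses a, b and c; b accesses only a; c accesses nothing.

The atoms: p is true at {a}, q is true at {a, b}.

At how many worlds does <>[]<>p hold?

a: successors {a, b, c}; []<>p there: a:F, b:T, c:T. ✓
b: successors {a}; []<>p there: a:F. ✗
c: no successors, so <>[]<>p fails. ✗
Satisfying worlds: {a}.

1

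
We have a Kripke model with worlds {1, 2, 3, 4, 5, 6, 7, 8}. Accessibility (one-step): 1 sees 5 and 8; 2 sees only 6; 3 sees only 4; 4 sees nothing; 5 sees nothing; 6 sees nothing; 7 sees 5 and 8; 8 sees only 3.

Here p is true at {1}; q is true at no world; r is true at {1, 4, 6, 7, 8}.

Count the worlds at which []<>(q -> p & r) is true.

1: successors {5, 8}; <>(q -> p & r) there: 5:F, 8:T. ✗
2: successors {6}; <>(q -> p & r) there: 6:F. ✗
3: successors {4}; <>(q -> p & r) there: 4:F. ✗
4: no successors, so []<>(q -> p & r) holds vacuously. ✓
5: no successors, so []<>(q -> p & r) holds vacuously. ✓
6: no successors, so []<>(q -> p & r) holds vacuously. ✓
7: successors {5, 8}; <>(q -> p & r) there: 5:F, 8:T. ✗
8: successors {3}; <>(q -> p & r) there: 3:T. ✓
Satisfying worlds: {4, 5, 6, 8}.

4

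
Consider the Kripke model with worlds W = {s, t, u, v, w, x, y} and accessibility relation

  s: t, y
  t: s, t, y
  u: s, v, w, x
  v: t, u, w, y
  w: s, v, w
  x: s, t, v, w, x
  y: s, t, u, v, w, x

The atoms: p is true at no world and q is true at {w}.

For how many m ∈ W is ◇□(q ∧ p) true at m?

s: successors {t, y}; □(q ∧ p) there: t:F, y:F. ✗
t: successors {s, t, y}; □(q ∧ p) there: s:F, t:F, y:F. ✗
u: successors {s, v, w, x}; □(q ∧ p) there: s:F, v:F, w:F, x:F. ✗
v: successors {t, u, w, y}; □(q ∧ p) there: t:F, u:F, w:F, y:F. ✗
w: successors {s, v, w}; □(q ∧ p) there: s:F, v:F, w:F. ✗
x: successors {s, t, v, w, x}; □(q ∧ p) there: s:F, t:F, v:F, w:F, x:F. ✗
y: successors {s, t, u, v, w, x}; □(q ∧ p) there: s:F, t:F, u:F, v:F, w:F, x:F. ✗
Satisfying worlds: ∅.

0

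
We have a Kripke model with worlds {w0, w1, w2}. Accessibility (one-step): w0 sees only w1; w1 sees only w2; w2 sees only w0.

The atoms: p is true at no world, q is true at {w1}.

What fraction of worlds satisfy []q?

w0: successors {w1}; q there: w1:T. ✓
w1: successors {w2}; q there: w2:F. ✗
w2: successors {w0}; q there: w0:F. ✗
That's 1 of 3 worlds, so 1/3.

1/3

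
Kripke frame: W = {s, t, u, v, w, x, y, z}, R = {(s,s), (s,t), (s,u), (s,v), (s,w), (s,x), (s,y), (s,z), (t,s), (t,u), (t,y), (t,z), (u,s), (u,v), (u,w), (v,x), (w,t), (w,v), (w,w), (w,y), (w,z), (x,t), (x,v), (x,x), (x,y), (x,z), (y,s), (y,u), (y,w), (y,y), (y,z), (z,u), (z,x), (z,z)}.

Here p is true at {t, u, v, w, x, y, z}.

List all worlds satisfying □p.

s: successors {s, t, u, v, w, x, y, z}; p there: s:F, t:T, u:T, v:T, w:T, x:T, y:T, z:T. ✗
t: successors {s, u, y, z}; p there: s:F, u:T, y:T, z:T. ✗
u: successors {s, v, w}; p there: s:F, v:T, w:T. ✗
v: successors {x}; p there: x:T. ✓
w: successors {t, v, w, y, z}; p there: t:T, v:T, w:T, y:T, z:T. ✓
x: successors {t, v, x, y, z}; p there: t:T, v:T, x:T, y:T, z:T. ✓
y: successors {s, u, w, y, z}; p there: s:F, u:T, w:T, y:T, z:T. ✗
z: successors {u, x, z}; p there: u:T, x:T, z:T. ✓

{v, w, x, z}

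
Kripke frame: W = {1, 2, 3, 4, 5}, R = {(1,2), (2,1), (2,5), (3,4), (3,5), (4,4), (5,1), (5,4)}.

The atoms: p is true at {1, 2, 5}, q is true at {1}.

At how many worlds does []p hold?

1: successors {2}; p there: 2:T. ✓
2: successors {1, 5}; p there: 1:T, 5:T. ✓
3: successors {4, 5}; p there: 4:F, 5:T. ✗
4: successors {4}; p there: 4:F. ✗
5: successors {1, 4}; p there: 1:T, 4:F. ✗
Satisfying worlds: {1, 2}.

2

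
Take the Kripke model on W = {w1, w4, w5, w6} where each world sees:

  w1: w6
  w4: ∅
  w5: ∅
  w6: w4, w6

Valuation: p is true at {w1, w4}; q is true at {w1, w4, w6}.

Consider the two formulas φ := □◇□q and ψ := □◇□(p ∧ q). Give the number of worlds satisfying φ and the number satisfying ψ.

3 and 3

For □◇□q:
w1: successors {w6}; ◇□q there: w6:T. ✓
w4: no successors, so □◇□q holds vacuously. ✓
w5: no successors, so □◇□q holds vacuously. ✓
w6: successors {w4, w6}; ◇□q there: w4:F, w6:T. ✗
— 3 worlds.
For □◇□(p ∧ q):
w1: successors {w6}; ◇□(p ∧ q) there: w6:T. ✓
w4: no successors, so □◇□(p ∧ q) holds vacuously. ✓
w5: no successors, so □◇□(p ∧ q) holds vacuously. ✓
w6: successors {w4, w6}; ◇□(p ∧ q) there: w4:F, w6:T. ✗
— 3 worlds.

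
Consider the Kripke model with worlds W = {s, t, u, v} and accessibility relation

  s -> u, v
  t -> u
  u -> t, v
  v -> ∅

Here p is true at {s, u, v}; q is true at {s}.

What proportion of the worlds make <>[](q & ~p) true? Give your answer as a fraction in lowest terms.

s: successors {u, v}; [](q & ~p) there: u:F, v:T. ✓
t: successors {u}; [](q & ~p) there: u:F. ✗
u: successors {t, v}; [](q & ~p) there: t:F, v:T. ✓
v: no successors, so <>[](q & ~p) fails. ✗
That's 2 of 4 worlds, so 2/4 = 1/2.

1/2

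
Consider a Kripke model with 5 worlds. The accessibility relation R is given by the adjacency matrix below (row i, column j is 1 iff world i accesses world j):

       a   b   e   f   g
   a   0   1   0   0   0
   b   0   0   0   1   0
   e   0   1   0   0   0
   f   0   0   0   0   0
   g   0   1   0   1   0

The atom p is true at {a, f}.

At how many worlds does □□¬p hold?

2

a: successors {b}; □¬p there: b:F. ✗
b: successors {f}; □¬p there: f:T. ✓
e: successors {b}; □¬p there: b:F. ✗
f: no successors, so □□¬p holds vacuously. ✓
g: successors {b, f}; □¬p there: b:F, f:T. ✗
Satisfying worlds: {b, f}.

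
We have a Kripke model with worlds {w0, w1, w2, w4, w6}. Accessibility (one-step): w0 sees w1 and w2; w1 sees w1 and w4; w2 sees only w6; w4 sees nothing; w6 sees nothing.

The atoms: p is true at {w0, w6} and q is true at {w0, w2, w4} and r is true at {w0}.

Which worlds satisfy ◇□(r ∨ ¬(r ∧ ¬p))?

{w0, w1, w2}

w0: successors {w1, w2}; □(r ∨ ¬(r ∧ ¬p)) there: w1:T, w2:T. ✓
w1: successors {w1, w4}; □(r ∨ ¬(r ∧ ¬p)) there: w1:T, w4:T. ✓
w2: successors {w6}; □(r ∨ ¬(r ∧ ¬p)) there: w6:T. ✓
w4: no successors, so ◇□(r ∨ ¬(r ∧ ¬p)) fails. ✗
w6: no successors, so ◇□(r ∨ ¬(r ∧ ¬p)) fails. ✗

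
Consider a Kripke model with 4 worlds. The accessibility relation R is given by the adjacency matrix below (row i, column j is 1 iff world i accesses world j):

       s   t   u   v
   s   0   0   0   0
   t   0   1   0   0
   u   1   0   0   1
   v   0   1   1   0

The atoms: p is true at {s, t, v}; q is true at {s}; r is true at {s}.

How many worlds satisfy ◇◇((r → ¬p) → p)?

3

s: no successors, so ◇◇((r → ¬p) → p) fails. ✗
t: successors {t}; ◇((r → ¬p) → p) there: t:T. ✓
u: successors {s, v}; ◇((r → ¬p) → p) there: s:F, v:T. ✓
v: successors {t, u}; ◇((r → ¬p) → p) there: t:T, u:T. ✓
Satisfying worlds: {t, u, v}.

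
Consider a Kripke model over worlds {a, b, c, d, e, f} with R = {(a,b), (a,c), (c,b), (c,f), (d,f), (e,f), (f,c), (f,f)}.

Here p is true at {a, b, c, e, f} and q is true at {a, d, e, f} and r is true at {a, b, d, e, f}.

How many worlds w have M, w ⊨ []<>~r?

3

a: successors {b, c}; <>~r there: b:F, c:F. ✗
b: no successors, so []<>~r holds vacuously. ✓
c: successors {b, f}; <>~r there: b:F, f:T. ✗
d: successors {f}; <>~r there: f:T. ✓
e: successors {f}; <>~r there: f:T. ✓
f: successors {c, f}; <>~r there: c:F, f:T. ✗
Satisfying worlds: {b, d, e}.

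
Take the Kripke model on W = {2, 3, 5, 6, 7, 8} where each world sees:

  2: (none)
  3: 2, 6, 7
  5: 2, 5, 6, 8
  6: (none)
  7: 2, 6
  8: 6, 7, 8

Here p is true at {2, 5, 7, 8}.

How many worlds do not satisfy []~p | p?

1

2: []~p is T, p is T. ✓
3: []~p is F, p is F. ✗
5: []~p is F, p is T. ✓
6: []~p is T, p is F. ✓
7: []~p is F, p is T. ✓
8: []~p is F, p is T. ✓
Satisfying worlds: {2, 5, 6, 7, 8}.
So []~p | p fails at the other 1 world.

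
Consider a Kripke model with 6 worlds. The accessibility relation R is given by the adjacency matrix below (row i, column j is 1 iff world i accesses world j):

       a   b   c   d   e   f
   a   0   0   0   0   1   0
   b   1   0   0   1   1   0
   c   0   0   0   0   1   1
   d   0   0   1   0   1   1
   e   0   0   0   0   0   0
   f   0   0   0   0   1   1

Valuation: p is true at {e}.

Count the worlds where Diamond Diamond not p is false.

a: successors {e}; Diamond not p there: e:F. ✗
b: successors {a, d, e}; Diamond not p there: a:F, d:T, e:F. ✓
c: successors {e, f}; Diamond not p there: e:F, f:T. ✓
d: successors {c, e, f}; Diamond not p there: c:T, e:F, f:T. ✓
e: no successors, so Diamond Diamond not p fails. ✗
f: successors {e, f}; Diamond not p there: e:F, f:T. ✓
Satisfying worlds: {b, c, d, f}.
So Diamond Diamond not p fails at the other 2 worlds.

2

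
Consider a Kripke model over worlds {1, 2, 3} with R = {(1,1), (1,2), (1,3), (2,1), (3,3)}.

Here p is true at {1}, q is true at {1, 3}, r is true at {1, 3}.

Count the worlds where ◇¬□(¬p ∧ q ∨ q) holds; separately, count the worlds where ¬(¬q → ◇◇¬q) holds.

2 and 0

For ◇¬□(¬p ∧ q ∨ q):
1: successors {1, 2, 3}; ¬□(¬p ∧ q ∨ q) there: 1:T, 2:F, 3:F. ✓
2: successors {1}; ¬□(¬p ∧ q ∨ q) there: 1:T. ✓
3: successors {3}; ¬□(¬p ∧ q ∨ q) there: 3:F. ✗
— 2 worlds.
For ¬(¬q → ◇◇¬q):
1: ¬q → ◇◇¬q is T. ✗
2: ¬q → ◇◇¬q is T. ✗
3: ¬q → ◇◇¬q is T. ✗
— 0 worlds.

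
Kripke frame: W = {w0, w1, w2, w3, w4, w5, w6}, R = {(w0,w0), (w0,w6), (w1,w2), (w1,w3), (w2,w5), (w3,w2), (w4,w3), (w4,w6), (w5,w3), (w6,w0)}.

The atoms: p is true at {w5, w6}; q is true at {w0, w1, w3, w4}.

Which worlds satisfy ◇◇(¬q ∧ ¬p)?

w0: successors {w0, w6}; ◇(¬q ∧ ¬p) there: w0:F, w6:F. ✗
w1: successors {w2, w3}; ◇(¬q ∧ ¬p) there: w2:F, w3:T. ✓
w2: successors {w5}; ◇(¬q ∧ ¬p) there: w5:F. ✗
w3: successors {w2}; ◇(¬q ∧ ¬p) there: w2:F. ✗
w4: successors {w3, w6}; ◇(¬q ∧ ¬p) there: w3:T, w6:F. ✓
w5: successors {w3}; ◇(¬q ∧ ¬p) there: w3:T. ✓
w6: successors {w0}; ◇(¬q ∧ ¬p) there: w0:F. ✗

{w1, w4, w5}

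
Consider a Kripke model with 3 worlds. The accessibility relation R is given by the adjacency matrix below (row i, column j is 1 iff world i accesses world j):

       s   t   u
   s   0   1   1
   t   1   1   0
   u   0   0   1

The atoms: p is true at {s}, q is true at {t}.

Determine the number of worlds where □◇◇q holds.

s: successors {t, u}; ◇◇q there: t:T, u:F. ✗
t: successors {s, t}; ◇◇q there: s:T, t:T. ✓
u: successors {u}; ◇◇q there: u:F. ✗
Satisfying worlds: {t}.

1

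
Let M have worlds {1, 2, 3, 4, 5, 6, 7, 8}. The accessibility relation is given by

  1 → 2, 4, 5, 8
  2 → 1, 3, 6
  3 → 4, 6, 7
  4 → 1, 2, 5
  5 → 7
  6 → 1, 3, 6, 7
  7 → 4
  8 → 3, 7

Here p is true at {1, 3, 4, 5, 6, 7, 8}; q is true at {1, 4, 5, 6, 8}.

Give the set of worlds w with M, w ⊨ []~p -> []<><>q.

1: []~p is F, []<><>q is T. ✓
2: []~p is F, []<><>q is T. ✓
3: []~p is F, []<><>q is T. ✓
4: []~p is F, []<><>q is T. ✓
5: []~p is F, []<><>q is T. ✓
6: []~p is F, []<><>q is T. ✓
7: []~p is F, []<><>q is T. ✓
8: []~p is F, []<><>q is T. ✓

{1, 2, 3, 4, 5, 6, 7, 8}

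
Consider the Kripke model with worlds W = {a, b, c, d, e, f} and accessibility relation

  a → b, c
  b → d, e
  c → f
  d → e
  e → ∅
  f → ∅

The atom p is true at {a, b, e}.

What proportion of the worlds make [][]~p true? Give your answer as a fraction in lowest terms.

2/3

a: successors {b, c}; []~p there: b:F, c:T. ✗
b: successors {d, e}; []~p there: d:F, e:T. ✗
c: successors {f}; []~p there: f:T. ✓
d: successors {e}; []~p there: e:T. ✓
e: no successors, so [][]~p holds vacuously. ✓
f: no successors, so [][]~p holds vacuously. ✓
That's 4 of 6 worlds, so 4/6 = 2/3.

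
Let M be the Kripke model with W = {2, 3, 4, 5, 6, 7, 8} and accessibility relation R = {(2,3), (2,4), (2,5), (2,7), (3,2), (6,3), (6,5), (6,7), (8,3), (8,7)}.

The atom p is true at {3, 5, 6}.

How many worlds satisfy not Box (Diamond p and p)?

2: Box (Diamond p and p) is F. ✓
3: Box (Diamond p and p) is F. ✓
4: Box (Diamond p and p) is T. ✗
5: Box (Diamond p and p) is T. ✗
6: Box (Diamond p and p) is F. ✓
7: Box (Diamond p and p) is T. ✗
8: Box (Diamond p and p) is F. ✓
Satisfying worlds: {2, 3, 6, 8}.

4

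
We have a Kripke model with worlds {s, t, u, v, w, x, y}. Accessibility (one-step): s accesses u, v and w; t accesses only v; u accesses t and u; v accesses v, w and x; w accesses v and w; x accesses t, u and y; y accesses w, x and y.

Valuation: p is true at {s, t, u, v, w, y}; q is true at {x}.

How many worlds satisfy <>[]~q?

s: successors {u, v, w}; []~q there: u:T, v:F, w:T. ✓
t: successors {v}; []~q there: v:F. ✗
u: successors {t, u}; []~q there: t:T, u:T. ✓
v: successors {v, w, x}; []~q there: v:F, w:T, x:T. ✓
w: successors {v, w}; []~q there: v:F, w:T. ✓
x: successors {t, u, y}; []~q there: t:T, u:T, y:F. ✓
y: successors {w, x, y}; []~q there: w:T, x:T, y:F. ✓
Satisfying worlds: {s, u, v, w, x, y}.

6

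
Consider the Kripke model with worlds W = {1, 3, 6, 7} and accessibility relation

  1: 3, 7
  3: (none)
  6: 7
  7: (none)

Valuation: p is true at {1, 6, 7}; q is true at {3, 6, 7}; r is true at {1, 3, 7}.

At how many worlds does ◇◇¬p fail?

1: successors {3, 7}; ◇¬p there: 3:F, 7:F. ✗
3: no successors, so ◇◇¬p fails. ✗
6: successors {7}; ◇¬p there: 7:F. ✗
7: no successors, so ◇◇¬p fails. ✗
Satisfying worlds: ∅.
So ◇◇¬p fails at the other 4 worlds.

4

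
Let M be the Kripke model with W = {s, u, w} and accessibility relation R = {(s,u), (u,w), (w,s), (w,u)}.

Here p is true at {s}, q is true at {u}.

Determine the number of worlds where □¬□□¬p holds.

s: successors {u}; ¬□□¬p there: u:T. ✓
u: successors {w}; ¬□□¬p there: w:F. ✗
w: successors {s, u}; ¬□□¬p there: s:F, u:T. ✗
Satisfying worlds: {s}.

1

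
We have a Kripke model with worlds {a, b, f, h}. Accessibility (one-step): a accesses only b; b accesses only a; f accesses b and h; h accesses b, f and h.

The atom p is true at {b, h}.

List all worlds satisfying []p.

a: successors {b}; p there: b:T. ✓
b: successors {a}; p there: a:F. ✗
f: successors {b, h}; p there: b:T, h:T. ✓
h: successors {b, f, h}; p there: b:T, f:F, h:T. ✗

{a, f}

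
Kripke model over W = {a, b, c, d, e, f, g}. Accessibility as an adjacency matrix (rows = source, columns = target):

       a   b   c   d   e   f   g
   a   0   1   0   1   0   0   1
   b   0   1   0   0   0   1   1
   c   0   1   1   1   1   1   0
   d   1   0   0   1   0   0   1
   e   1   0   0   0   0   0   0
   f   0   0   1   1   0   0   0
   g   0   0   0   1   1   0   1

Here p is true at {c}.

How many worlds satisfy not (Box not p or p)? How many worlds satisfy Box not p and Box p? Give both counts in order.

For not (Box not p or p):
a: Box not p or p is T. ✗
b: Box not p or p is T. ✗
c: Box not p or p is T. ✗
d: Box not p or p is T. ✗
e: Box not p or p is T. ✗
f: Box not p or p is F. ✓
g: Box not p or p is T. ✗
— 1 world.
For Box not p and Box p:
a: Box not p is T, Box p is F. ✗
b: Box not p is T, Box p is F. ✗
c: Box not p is F, Box p is F. ✗
d: Box not p is T, Box p is F. ✗
e: Box not p is T, Box p is F. ✗
f: Box not p is F, Box p is F. ✗
g: Box not p is T, Box p is F. ✗
— 0 worlds.

1 and 0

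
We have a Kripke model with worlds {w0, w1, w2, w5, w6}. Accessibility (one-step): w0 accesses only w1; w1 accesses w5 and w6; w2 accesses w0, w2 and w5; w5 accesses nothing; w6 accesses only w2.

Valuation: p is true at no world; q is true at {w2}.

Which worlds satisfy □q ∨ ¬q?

{w0, w1, w5, w6}

w0: □q is F, ¬q is T. ✓
w1: □q is F, ¬q is T. ✓
w2: □q is F, ¬q is F. ✗
w5: □q is T, ¬q is T. ✓
w6: □q is T, ¬q is T. ✓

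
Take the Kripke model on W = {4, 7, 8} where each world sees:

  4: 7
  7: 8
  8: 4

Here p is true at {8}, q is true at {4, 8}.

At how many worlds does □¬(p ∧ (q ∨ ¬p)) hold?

4: successors {7}; ¬(p ∧ (q ∨ ¬p)) there: 7:T. ✓
7: successors {8}; ¬(p ∧ (q ∨ ¬p)) there: 8:F. ✗
8: successors {4}; ¬(p ∧ (q ∨ ¬p)) there: 4:T. ✓
Satisfying worlds: {4, 8}.

2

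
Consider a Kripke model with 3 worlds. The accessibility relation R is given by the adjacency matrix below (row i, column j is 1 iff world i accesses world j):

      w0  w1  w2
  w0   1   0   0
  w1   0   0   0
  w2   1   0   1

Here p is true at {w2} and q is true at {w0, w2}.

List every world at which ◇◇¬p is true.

w0: successors {w0}; ◇¬p there: w0:T. ✓
w1: no successors, so ◇◇¬p fails. ✗
w2: successors {w0, w2}; ◇¬p there: w0:T, w2:T. ✓

{w0, w2}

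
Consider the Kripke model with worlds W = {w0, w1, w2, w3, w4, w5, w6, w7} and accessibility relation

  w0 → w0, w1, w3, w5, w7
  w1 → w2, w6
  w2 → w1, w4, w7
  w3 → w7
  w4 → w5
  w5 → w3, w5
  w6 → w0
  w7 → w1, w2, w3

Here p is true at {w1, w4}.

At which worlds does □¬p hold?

{w1, w3, w4, w5, w6}

w0: successors {w0, w1, w3, w5, w7}; ¬p there: w0:T, w1:F, w3:T, w5:T, w7:T. ✗
w1: successors {w2, w6}; ¬p there: w2:T, w6:T. ✓
w2: successors {w1, w4, w7}; ¬p there: w1:F, w4:F, w7:T. ✗
w3: successors {w7}; ¬p there: w7:T. ✓
w4: successors {w5}; ¬p there: w5:T. ✓
w5: successors {w3, w5}; ¬p there: w3:T, w5:T. ✓
w6: successors {w0}; ¬p there: w0:T. ✓
w7: successors {w1, w2, w3}; ¬p there: w1:F, w2:T, w3:T. ✗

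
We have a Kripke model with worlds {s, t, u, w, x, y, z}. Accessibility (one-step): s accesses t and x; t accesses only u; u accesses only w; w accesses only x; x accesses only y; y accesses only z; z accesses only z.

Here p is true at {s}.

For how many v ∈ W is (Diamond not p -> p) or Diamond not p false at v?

s: Diamond not p -> p is T, Diamond not p is T. ✓
t: Diamond not p -> p is F, Diamond not p is T. ✓
u: Diamond not p -> p is F, Diamond not p is T. ✓
w: Diamond not p -> p is F, Diamond not p is T. ✓
x: Diamond not p -> p is F, Diamond not p is T. ✓
y: Diamond not p -> p is F, Diamond not p is T. ✓
z: Diamond not p -> p is F, Diamond not p is T. ✓
Satisfying worlds: {s, t, u, w, x, y, z}.
So (Diamond not p -> p) or Diamond not p fails at the other 0 worlds.

0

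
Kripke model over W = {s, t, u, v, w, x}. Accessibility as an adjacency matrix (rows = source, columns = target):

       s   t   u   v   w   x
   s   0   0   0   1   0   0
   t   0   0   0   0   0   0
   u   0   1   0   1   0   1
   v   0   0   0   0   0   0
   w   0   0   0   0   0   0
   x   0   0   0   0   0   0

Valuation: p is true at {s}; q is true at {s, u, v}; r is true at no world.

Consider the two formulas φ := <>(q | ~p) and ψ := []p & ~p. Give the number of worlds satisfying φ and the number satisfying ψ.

2 and 4

For <>(q | ~p):
s: successors {v}; q | ~p there: v:T. ✓
t: no successors, so <>(q | ~p) fails. ✗
u: successors {t, v, x}; q | ~p there: t:T, v:T, x:T. ✓
v: no successors, so <>(q | ~p) fails. ✗
w: no successors, so <>(q | ~p) fails. ✗
x: no successors, so <>(q | ~p) fails. ✗
— 2 worlds.
For []p & ~p:
s: []p is F, ~p is F. ✗
t: []p is T, ~p is T. ✓
u: []p is F, ~p is T. ✗
v: []p is T, ~p is T. ✓
w: []p is T, ~p is T. ✓
x: []p is T, ~p is T. ✓
— 4 worlds.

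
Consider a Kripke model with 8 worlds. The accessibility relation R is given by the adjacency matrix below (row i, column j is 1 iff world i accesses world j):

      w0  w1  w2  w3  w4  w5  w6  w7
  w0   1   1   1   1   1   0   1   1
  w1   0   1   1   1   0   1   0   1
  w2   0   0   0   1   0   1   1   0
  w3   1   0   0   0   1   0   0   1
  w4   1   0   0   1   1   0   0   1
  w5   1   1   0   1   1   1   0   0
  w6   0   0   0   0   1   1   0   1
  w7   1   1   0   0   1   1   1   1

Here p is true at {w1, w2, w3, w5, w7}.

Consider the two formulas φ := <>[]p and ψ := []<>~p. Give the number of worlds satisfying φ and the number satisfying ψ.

4 and 4

For <>[]p:
w0: successors {w0, w1, w2, w3, w4, w6, w7}; []p there: w0:F, w1:T, w2:F, w3:F, w4:F, w6:F, w7:F. ✓
w1: successors {w1, w2, w3, w5, w7}; []p there: w1:T, w2:F, w3:F, w5:F, w7:F. ✓
w2: successors {w3, w5, w6}; []p there: w3:F, w5:F, w6:F. ✗
w3: successors {w0, w4, w7}; []p there: w0:F, w4:F, w7:F. ✗
w4: successors {w0, w3, w4, w7}; []p there: w0:F, w3:F, w4:F, w7:F. ✗
w5: successors {w0, w1, w3, w4, w5}; []p there: w0:F, w1:T, w3:F, w4:F, w5:F. ✓
w6: successors {w4, w5, w7}; []p there: w4:F, w5:F, w7:F. ✗
w7: successors {w0, w1, w4, w5, w6, w7}; []p there: w0:F, w1:T, w4:F, w5:F, w6:F, w7:F. ✓
— 4 worlds.
For []<>~p:
w0: successors {w0, w1, w2, w3, w4, w6, w7}; <>~p there: w0:T, w1:F, w2:T, w3:T, w4:T, w6:T, w7:T. ✗
w1: successors {w1, w2, w3, w5, w7}; <>~p there: w1:F, w2:T, w3:T, w5:T, w7:T. ✗
w2: successors {w3, w5, w6}; <>~p there: w3:T, w5:T, w6:T. ✓
w3: successors {w0, w4, w7}; <>~p there: w0:T, w4:T, w7:T. ✓
w4: successors {w0, w3, w4, w7}; <>~p there: w0:T, w3:T, w4:T, w7:T. ✓
w5: successors {w0, w1, w3, w4, w5}; <>~p there: w0:T, w1:F, w3:T, w4:T, w5:T. ✗
w6: successors {w4, w5, w7}; <>~p there: w4:T, w5:T, w7:T. ✓
w7: successors {w0, w1, w4, w5, w6, w7}; <>~p there: w0:T, w1:F, w4:T, w5:T, w6:T, w7:T. ✗
— 4 worlds.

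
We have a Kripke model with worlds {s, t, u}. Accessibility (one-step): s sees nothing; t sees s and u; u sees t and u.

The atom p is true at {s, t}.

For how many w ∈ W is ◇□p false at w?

2

s: no successors, so ◇□p fails. ✗
t: successors {s, u}; □p there: s:T, u:F. ✓
u: successors {t, u}; □p there: t:F, u:F. ✗
Satisfying worlds: {t}.
So ◇□p fails at the other 2 worlds.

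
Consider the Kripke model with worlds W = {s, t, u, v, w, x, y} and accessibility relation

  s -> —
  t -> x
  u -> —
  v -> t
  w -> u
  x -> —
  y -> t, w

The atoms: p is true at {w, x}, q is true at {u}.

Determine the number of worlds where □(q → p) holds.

s: no successors, so □(q → p) holds vacuously. ✓
t: successors {x}; q → p there: x:T. ✓
u: no successors, so □(q → p) holds vacuously. ✓
v: successors {t}; q → p there: t:T. ✓
w: successors {u}; q → p there: u:F. ✗
x: no successors, so □(q → p) holds vacuously. ✓
y: successors {t, w}; q → p there: t:T, w:T. ✓
Satisfying worlds: {s, t, u, v, x, y}.

6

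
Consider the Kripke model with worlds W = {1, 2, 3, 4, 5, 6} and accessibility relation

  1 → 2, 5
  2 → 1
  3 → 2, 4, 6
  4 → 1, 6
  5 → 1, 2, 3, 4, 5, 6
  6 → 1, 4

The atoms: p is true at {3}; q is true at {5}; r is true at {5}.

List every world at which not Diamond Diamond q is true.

{3}

1: Diamond Diamond q is T. ✗
2: Diamond Diamond q is T. ✗
3: Diamond Diamond q is F. ✓
4: Diamond Diamond q is T. ✗
5: Diamond Diamond q is T. ✗
6: Diamond Diamond q is T. ✗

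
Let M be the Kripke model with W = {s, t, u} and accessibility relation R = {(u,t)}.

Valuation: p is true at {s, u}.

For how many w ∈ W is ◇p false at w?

s: no successors, so ◇p fails. ✗
t: no successors, so ◇p fails. ✗
u: successors {t}; p there: t:F. ✗
Satisfying worlds: ∅.
So ◇p fails at the other 3 worlds.

3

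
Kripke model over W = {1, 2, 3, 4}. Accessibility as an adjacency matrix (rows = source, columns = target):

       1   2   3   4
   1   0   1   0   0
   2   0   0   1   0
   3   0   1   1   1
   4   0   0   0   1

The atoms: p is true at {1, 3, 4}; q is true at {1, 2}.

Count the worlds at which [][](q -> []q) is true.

2

1: successors {2}; [](q -> []q) there: 2:T. ✓
2: successors {3}; [](q -> []q) there: 3:F. ✗
3: successors {2, 3, 4}; [](q -> []q) there: 2:T, 3:F, 4:T. ✗
4: successors {4}; [](q -> []q) there: 4:T. ✓
Satisfying worlds: {1, 4}.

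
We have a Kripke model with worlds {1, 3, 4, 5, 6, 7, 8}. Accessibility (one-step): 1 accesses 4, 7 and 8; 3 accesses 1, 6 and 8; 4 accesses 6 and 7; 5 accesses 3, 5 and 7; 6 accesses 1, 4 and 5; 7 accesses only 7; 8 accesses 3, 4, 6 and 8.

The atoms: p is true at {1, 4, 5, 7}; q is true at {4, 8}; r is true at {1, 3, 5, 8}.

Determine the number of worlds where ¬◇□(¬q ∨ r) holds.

1

1: ◇□(¬q ∨ r) is T. ✗
3: ◇□(¬q ∨ r) is F. ✓
4: ◇□(¬q ∨ r) is T. ✗
5: ◇□(¬q ∨ r) is T. ✗
6: ◇□(¬q ∨ r) is T. ✗
7: ◇□(¬q ∨ r) is T. ✗
8: ◇□(¬q ∨ r) is T. ✗
Satisfying worlds: {3}.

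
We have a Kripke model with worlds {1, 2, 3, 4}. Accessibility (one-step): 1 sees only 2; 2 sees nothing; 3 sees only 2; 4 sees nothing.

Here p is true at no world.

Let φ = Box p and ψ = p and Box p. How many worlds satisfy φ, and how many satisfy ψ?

2 and 0

For Box p:
1: successors {2}; p there: 2:F. ✗
2: no successors, so Box p holds vacuously. ✓
3: successors {2}; p there: 2:F. ✗
4: no successors, so Box p holds vacuously. ✓
— 2 worlds.
For p and Box p:
1: p is F, Box p is F. ✗
2: p is F, Box p is T. ✗
3: p is F, Box p is F. ✗
4: p is F, Box p is T. ✗
— 0 worlds.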